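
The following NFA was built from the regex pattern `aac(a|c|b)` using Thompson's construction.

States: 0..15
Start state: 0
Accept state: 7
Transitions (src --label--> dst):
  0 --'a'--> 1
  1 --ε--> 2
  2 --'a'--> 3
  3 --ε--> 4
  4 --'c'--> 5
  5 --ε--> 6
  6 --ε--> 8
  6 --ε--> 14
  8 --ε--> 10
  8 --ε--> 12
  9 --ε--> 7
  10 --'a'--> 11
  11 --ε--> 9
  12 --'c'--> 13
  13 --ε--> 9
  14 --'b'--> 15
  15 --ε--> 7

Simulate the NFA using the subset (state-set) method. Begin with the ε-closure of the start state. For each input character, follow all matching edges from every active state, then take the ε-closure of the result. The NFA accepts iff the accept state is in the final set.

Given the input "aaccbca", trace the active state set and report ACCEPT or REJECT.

Answer: REJECT

Trace:
S₀ = ε-closure({0}) = {0}
'a' @ 1: {1,2}
'a' @ 2: {3,4}
'c' @ 3: {5,6,8,10,12,14}
'c' @ 4: {7,9,13}  ✓accept
'b' @ 5: {}  — state set empty
rest 'ca' ignored (set empty)
final: {}; accept 7 not in set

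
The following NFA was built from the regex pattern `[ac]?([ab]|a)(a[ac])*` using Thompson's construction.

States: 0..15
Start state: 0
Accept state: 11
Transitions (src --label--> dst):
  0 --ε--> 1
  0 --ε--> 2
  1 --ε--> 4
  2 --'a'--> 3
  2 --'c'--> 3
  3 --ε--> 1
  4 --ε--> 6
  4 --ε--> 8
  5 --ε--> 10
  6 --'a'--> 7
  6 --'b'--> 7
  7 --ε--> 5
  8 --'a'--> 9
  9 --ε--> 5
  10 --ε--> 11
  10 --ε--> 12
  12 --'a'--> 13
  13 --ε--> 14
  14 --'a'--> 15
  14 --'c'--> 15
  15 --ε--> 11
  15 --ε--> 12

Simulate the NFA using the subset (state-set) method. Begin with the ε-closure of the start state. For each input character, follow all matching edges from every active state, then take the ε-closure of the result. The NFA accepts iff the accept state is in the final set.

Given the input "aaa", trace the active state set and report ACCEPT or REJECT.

Answer: ACCEPT

Steps:
start: ε-closure({0}) = {0,1,2,4,6,8}
'a' @ 1: {1,3,4,5,6,7,8,9,10,11,12}  (accept∈set)
'a' @ 2: {5,7,9,10,11,12,13,14}  (accept∈set)
'a' @ 3: {11,12,13,14,15}  (accept∈set)
end set {11,12,13,14,15} — state 11 in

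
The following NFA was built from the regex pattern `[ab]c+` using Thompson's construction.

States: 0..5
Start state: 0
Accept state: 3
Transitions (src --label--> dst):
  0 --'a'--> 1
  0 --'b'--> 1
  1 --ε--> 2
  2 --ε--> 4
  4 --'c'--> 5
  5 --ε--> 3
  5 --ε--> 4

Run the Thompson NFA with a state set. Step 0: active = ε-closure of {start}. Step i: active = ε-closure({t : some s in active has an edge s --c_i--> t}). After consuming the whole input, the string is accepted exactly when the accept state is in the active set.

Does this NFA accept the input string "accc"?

start: ε-closure({0}) = {0}
'a' @ 1: {1,2,4}
'c' @ 2: {3,4,5}  (accept∈set)
'c' @ 3: {3,4,5}  (accept∈set)
'c' @ 4: {3,4,5}  (accept∈set)
final: {3,4,5}; accept 3 in set

Answer: ACCEPT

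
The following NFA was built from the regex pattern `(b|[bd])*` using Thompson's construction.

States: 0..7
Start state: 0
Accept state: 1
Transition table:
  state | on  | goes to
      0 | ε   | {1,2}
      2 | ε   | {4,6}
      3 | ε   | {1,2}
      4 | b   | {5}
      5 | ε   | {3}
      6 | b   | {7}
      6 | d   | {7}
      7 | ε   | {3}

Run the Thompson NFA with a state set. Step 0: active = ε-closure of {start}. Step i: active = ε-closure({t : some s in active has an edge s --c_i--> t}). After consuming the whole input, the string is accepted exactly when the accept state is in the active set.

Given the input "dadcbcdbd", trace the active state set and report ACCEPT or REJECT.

S₀ = ε-closure({0}) = {0,1,2,4,6}
'd' @ 1: {1,2,3,4,6,7}  (accept∈set)
'a' @ 2: {}  — dead — no transitions
rest 'dcbcdbd' ignored (set empty)
final: {}; accept 1 not in set

Answer: REJECT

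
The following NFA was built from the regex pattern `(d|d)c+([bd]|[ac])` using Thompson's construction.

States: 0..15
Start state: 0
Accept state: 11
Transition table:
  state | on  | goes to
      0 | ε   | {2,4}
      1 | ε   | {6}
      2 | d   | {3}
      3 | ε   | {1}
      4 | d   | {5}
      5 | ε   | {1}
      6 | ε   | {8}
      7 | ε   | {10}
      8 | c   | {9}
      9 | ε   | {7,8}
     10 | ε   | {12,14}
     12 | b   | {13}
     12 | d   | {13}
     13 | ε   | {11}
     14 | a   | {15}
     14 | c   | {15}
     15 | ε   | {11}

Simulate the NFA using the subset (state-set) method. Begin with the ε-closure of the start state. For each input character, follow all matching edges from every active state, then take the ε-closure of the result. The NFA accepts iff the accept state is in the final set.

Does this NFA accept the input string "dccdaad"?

Answer: REJECT

Trace:
start: ε-closure({0}) = {0,2,4}
'd' @ 1: {1,3,5,6,8}
'c' @ 2: {7,8,9,10,12,14}
'c' @ 3: {7,8,9,10,11,12,14,15}  (accept∈set)
'd' @ 4: {11,13}  (accept∈set)
'a' @ 5: {}  — dead — no transitions
rest 'ad' ignored (set empty)
after full input: {}  (accept=11 not in)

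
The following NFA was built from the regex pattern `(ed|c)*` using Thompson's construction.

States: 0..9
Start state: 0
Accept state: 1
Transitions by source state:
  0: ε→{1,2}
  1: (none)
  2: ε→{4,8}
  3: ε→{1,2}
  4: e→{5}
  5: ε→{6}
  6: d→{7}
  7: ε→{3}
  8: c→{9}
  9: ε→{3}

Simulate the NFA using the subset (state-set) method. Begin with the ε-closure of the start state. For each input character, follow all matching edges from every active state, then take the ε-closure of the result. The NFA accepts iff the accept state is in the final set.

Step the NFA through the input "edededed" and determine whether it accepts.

S₀ = ε-closure({0}) = {0,1,2,4,8}
'e' @ 1: {5,6}
'd' @ 2: {1,2,3,4,7,8}  ✓accept
'e' @ 3: {5,6}
'd' @ 4: {1,2,3,4,7,8}  ✓accept
'e' @ 5: {5,6}
'd' @ 6: {1,2,3,4,7,8}  ✓accept
'e' @ 7: {5,6}
'd' @ 8: {1,2,3,4,7,8}  ✓accept
after full input: {1,2,3,4,7,8}  (accept=1 in)

Answer: ACCEPT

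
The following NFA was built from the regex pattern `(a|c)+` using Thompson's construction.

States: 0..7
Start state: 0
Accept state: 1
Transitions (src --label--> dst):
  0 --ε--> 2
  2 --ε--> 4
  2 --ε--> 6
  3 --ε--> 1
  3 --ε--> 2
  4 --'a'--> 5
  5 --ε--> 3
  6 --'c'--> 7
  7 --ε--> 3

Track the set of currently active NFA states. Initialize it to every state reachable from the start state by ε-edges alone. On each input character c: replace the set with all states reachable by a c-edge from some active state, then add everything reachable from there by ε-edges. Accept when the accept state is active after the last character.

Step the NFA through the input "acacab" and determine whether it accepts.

Answer: REJECT

Trace:
S₀ = ε-closure({0}) = {0,2,4,6}
'a' @ 1: {1,2,3,4,5,6}  (accept∈set)
'c' @ 2: {1,2,3,4,6,7}  (accept∈set)
'a' @ 3: {1,2,3,4,5,6}  (accept∈set)
'c' @ 4: {1,2,3,4,6,7}  (accept∈set)
'a' @ 5: {1,2,3,4,5,6}  (accept∈set)
'b' @ 6: {}  — dead — no transitions
end set {} — state 1 not in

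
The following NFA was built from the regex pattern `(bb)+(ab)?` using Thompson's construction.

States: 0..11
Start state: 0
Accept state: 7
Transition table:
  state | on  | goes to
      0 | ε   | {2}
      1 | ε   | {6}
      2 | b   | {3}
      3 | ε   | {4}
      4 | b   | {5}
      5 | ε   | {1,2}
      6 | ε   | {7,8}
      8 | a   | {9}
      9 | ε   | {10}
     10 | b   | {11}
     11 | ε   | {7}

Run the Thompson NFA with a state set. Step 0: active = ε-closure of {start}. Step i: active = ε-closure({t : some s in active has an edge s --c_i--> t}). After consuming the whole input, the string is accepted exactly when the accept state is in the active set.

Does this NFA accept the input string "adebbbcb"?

initial (ε-close {0}): {0,2}
'a' @ 1: {}  — no active states
rest 'debbbcb' ignored (set empty)
after full input: {}  (accept=7 not in)

Answer: REJECT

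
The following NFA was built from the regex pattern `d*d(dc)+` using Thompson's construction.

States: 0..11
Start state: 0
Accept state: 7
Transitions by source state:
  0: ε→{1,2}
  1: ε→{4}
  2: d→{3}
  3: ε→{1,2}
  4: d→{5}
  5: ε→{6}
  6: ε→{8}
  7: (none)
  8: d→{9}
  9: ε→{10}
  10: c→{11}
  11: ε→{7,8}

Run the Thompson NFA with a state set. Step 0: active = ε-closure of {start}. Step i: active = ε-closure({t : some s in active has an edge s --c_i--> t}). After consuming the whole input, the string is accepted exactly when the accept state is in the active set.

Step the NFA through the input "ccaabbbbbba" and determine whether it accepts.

start: ε-closure({0}) = {0,1,2,4}
'c' @ 1: {}  — dead — no transitions
rest 'caabbbbbba' ignored (set empty)
end set {} — state 7 not in

Answer: REJECT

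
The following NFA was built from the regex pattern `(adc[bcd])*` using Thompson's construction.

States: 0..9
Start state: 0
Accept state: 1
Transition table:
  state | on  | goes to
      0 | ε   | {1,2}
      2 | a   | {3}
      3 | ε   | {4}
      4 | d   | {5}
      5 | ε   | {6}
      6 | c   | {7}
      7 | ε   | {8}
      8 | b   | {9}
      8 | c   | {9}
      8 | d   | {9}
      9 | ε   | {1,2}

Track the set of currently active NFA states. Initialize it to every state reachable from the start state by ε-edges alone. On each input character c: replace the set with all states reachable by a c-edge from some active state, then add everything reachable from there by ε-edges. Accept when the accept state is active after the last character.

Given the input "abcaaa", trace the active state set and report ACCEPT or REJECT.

S₀ = ε-closure({0}) = {0,1,2}
'a' @ 1: {3,4}
'b' @ 2: {}  — no active states
rest 'caaa' ignored (set empty)
after full input: {}  (accept=1 not in)

Answer: REJECT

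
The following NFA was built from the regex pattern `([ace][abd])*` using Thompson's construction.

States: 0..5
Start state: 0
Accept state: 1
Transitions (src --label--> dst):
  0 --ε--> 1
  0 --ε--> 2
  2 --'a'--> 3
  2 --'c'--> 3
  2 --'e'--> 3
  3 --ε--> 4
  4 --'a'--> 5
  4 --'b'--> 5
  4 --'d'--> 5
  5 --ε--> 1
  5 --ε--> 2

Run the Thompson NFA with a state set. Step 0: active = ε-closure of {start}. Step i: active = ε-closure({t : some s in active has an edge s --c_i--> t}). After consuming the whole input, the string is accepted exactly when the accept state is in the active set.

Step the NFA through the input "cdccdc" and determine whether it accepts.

Answer: REJECT

Trace:
start: ε-closure({0}) = {0,1,2}
'c' @ 1: {3,4}
'd' @ 2: {1,2,5}  ✓accept
'c' @ 3: {3,4}
'c' @ 4: {}  — state set empty
rest 'dc' ignored (set empty)
final: {}; accept 1 not in set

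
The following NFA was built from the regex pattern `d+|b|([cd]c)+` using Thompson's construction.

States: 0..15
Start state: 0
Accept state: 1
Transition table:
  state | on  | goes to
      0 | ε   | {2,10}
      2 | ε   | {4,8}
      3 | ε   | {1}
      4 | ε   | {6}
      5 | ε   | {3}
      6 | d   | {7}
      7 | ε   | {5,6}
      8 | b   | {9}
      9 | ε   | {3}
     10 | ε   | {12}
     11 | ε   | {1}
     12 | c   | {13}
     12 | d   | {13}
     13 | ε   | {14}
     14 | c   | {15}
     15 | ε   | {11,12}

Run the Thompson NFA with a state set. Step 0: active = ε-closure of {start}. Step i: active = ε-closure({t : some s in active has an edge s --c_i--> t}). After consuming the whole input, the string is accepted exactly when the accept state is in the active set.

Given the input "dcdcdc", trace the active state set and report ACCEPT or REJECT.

Answer: ACCEPT

Derivation:
S₀ = ε-closure({0}) = {0,2,4,6,8,10,12}
'd' @ 1: {1,3,5,6,7,13,14}  [accepting]
'c' @ 2: {1,11,12,15}  [accepting]
'd' @ 3: {13,14}
'c' @ 4: {1,11,12,15}  [accepting]
'd' @ 5: {13,14}
'c' @ 6: {1,11,12,15}  [accepting]
after full input: {1,11,12,15}  (accept=1 in)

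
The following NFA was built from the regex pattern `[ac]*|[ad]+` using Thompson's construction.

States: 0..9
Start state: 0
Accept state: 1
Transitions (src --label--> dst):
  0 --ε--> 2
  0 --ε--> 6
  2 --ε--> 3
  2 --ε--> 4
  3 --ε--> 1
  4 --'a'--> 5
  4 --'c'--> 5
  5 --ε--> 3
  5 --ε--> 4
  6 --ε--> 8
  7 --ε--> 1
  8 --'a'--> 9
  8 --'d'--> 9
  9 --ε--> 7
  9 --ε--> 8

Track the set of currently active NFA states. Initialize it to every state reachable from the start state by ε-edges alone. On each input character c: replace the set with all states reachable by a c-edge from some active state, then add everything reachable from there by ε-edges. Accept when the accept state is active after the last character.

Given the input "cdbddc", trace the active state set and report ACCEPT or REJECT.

start: ε-closure({0}) = {0,1,2,3,4,6,8}
'c' @ 1: {1,3,4,5}  (accept∈set)
'd' @ 2: {}  — no active states
rest 'bddc' ignored (set empty)
end set {} — state 1 not in

Answer: REJECT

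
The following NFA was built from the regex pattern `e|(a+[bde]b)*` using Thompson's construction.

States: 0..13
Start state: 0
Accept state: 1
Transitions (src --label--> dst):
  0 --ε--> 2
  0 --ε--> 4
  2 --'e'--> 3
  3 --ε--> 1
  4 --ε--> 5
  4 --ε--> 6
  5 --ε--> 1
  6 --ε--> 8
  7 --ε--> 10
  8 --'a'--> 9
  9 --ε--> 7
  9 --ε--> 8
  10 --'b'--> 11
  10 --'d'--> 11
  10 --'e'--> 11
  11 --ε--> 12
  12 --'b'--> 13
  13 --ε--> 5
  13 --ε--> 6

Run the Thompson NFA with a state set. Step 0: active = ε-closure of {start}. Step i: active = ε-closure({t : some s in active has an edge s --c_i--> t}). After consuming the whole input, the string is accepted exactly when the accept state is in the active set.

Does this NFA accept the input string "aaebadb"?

initial (ε-close {0}): {0,1,2,4,5,6,8}
'a' @ 1: {7,8,9,10}
'a' @ 2: {7,8,9,10}
'e' @ 3: {11,12}
'b' @ 4: {1,5,6,8,13}  (accept∈set)
'a' @ 5: {7,8,9,10}
'd' @ 6: {11,12}
'b' @ 7: {1,5,6,8,13}  (accept∈set)
final: {1,5,6,8,13}; accept 1 in set

Answer: ACCEPT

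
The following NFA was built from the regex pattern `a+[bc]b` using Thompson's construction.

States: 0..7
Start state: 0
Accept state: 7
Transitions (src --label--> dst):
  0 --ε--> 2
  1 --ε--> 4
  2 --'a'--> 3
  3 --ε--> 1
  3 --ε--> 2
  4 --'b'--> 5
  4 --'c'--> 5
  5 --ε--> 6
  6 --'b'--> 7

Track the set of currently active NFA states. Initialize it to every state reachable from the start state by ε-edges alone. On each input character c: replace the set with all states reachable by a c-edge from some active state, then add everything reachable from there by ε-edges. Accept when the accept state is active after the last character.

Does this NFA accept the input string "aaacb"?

Answer: ACCEPT

Trace:
S₀ = ε-closure({0}) = {0,2}
'a' @ 1: {1,2,3,4}
'a' @ 2: {1,2,3,4}
'a' @ 3: {1,2,3,4}
'c' @ 4: {5,6}
'b' @ 5: {7}  (accept∈set)
after full input: {7}  (accept=7 in)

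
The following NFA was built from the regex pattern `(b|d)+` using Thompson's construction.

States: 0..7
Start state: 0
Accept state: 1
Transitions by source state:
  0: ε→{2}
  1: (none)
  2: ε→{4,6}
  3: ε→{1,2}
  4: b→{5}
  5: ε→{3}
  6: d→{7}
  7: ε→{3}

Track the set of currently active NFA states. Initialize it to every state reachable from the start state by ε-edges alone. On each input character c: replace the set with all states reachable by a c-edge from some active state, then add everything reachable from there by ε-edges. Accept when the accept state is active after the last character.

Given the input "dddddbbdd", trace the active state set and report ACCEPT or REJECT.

S₀ = ε-closure({0}) = {0,2,4,6}
'd' @ 1: {1,2,3,4,6,7}  ✓accept
'd' @ 2: {1,2,3,4,6,7}  ✓accept
'd' @ 3: {1,2,3,4,6,7}  ✓accept
'd' @ 4: {1,2,3,4,6,7}  ✓accept
'd' @ 5: {1,2,3,4,6,7}  ✓accept
'b' @ 6: {1,2,3,4,5,6}  ✓accept
'b' @ 7: {1,2,3,4,5,6}  ✓accept
'd' @ 8: {1,2,3,4,6,7}  ✓accept
'd' @ 9: {1,2,3,4,6,7}  ✓accept
final: {1,2,3,4,6,7}; accept 1 in set

Answer: ACCEPT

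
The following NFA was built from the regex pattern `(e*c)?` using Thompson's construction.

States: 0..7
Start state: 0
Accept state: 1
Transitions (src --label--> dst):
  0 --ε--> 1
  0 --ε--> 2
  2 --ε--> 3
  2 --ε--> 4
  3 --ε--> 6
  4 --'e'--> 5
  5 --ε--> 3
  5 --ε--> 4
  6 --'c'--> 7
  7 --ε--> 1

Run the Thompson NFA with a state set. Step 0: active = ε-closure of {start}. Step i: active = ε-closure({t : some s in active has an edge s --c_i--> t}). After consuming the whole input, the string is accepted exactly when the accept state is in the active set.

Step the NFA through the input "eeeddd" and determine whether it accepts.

Answer: REJECT

Derivation:
S₀ = ε-closure({0}) = {0,1,2,3,4,6}
'e' @ 1: {3,4,5,6}
'e' @ 2: {3,4,5,6}
'e' @ 3: {3,4,5,6}
'd' @ 4: {}  — state set empty
rest 'dd' ignored (set empty)
final: {}; accept 1 not in set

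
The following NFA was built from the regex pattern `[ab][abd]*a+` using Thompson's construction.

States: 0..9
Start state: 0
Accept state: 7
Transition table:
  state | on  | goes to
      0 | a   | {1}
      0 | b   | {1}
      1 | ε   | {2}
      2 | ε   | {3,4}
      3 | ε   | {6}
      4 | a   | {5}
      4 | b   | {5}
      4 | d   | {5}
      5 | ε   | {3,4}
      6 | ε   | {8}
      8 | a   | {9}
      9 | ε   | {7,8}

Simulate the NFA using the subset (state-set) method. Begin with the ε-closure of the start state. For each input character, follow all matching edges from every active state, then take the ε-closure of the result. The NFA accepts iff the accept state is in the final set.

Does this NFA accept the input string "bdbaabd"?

start: ε-closure({0}) = {0}
'b' @ 1: {1,2,3,4,6,8}
'd' @ 2: {3,4,5,6,8}
'b' @ 3: {3,4,5,6,8}
'a' @ 4: {3,4,5,6,7,8,9}  ✓accept
'a' @ 5: {3,4,5,6,7,8,9}  ✓accept
'b' @ 6: {3,4,5,6,8}
'd' @ 7: {3,4,5,6,8}
final: {3,4,5,6,8}; accept 7 not in set

Answer: REJECT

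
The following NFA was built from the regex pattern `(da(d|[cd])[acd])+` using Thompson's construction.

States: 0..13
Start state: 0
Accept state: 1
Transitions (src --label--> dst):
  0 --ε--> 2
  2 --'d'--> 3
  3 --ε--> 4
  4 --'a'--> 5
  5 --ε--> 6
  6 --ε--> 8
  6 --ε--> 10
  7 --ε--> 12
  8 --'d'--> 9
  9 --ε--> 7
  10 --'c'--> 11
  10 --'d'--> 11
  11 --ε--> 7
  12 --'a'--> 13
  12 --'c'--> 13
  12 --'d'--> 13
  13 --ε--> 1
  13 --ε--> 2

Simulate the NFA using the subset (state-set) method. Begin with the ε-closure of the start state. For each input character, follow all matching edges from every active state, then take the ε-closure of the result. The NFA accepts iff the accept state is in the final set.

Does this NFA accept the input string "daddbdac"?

Answer: REJECT

Derivation:
start: ε-closure({0}) = {0,2}
'd' @ 1: {3,4}
'a' @ 2: {5,6,8,10}
'd' @ 3: {7,9,11,12}
'd' @ 4: {1,2,13}  ✓accept
'b' @ 5: {}  — state set empty
rest 'dac' ignored (set empty)
final: {}; accept 1 not in set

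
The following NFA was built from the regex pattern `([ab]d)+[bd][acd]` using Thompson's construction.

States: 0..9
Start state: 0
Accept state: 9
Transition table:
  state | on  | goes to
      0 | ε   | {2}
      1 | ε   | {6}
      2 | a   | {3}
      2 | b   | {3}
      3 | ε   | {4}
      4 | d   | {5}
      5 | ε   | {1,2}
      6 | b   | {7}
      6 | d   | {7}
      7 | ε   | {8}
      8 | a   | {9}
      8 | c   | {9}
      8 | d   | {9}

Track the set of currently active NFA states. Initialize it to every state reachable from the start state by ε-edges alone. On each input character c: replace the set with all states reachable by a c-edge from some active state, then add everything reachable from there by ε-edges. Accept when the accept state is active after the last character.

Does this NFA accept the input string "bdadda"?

Answer: ACCEPT

Derivation:
initial (ε-close {0}): {0,2}
'b' @ 1: {3,4}
'd' @ 2: {1,2,5,6}
'a' @ 3: {3,4}
'd' @ 4: {1,2,5,6}
'd' @ 5: {7,8}
'a' @ 6: {9}  ✓accept
end set {9} — state 9 in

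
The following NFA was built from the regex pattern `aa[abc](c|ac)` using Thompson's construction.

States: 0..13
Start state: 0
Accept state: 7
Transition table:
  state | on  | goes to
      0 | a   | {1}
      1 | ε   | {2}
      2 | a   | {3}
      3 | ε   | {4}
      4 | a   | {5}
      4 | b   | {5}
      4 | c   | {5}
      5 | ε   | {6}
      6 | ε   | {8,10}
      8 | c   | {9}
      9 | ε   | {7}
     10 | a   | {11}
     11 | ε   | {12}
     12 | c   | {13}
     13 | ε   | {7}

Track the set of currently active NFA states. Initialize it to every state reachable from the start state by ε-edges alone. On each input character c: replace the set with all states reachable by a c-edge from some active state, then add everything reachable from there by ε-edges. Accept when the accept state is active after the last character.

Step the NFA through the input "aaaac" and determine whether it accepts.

start: ε-closure({0}) = {0}
'a' @ 1: {1,2}
'a' @ 2: {3,4}
'a' @ 3: {5,6,8,10}
'a' @ 4: {11,12}
'c' @ 5: {7,13}  (accept∈set)
final: {7,13}; accept 7 in set

Answer: ACCEPT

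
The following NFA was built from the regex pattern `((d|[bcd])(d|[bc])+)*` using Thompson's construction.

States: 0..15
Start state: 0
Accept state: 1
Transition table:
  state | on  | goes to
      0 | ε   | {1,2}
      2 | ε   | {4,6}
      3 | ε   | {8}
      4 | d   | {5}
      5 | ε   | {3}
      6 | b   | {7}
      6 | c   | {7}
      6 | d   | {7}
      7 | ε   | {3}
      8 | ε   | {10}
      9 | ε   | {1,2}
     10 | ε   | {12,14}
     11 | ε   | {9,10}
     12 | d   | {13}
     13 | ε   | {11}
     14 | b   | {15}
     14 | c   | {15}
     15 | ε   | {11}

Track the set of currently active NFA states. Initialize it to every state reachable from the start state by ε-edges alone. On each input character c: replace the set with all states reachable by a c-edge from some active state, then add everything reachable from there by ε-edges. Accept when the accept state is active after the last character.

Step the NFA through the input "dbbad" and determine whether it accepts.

start: ε-closure({0}) = {0,1,2,4,6}
'd' @ 1: {3,5,7,8,10,12,14}
'b' @ 2: {1,2,4,6,9,10,11,12,14,15}  [accepting]
'b' @ 3: {1,2,3,4,6,7,8,9,10,11,12,14,15}  [accepting]
'a' @ 4: {}  — state set empty
rest 'd' ignored (set empty)
after full input: {}  (accept=1 not in)

Answer: REJECT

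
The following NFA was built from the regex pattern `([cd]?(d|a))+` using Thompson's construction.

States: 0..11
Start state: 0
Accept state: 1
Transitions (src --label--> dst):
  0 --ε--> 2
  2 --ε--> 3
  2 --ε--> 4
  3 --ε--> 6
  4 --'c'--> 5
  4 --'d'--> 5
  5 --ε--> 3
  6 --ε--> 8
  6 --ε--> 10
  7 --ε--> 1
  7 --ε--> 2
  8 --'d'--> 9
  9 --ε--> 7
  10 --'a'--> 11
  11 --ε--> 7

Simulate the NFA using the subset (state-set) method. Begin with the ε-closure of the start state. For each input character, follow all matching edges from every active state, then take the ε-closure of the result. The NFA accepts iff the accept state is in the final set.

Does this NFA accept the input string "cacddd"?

initial (ε-close {0}): {0,2,3,4,6,8,10}
'c' @ 1: {3,5,6,8,10}
'a' @ 2: {1,2,3,4,6,7,8,10,11}  ✓accept
'c' @ 3: {3,5,6,8,10}
'd' @ 4: {1,2,3,4,6,7,8,9,10}  ✓accept
'd' @ 5: {1,2,3,4,5,6,7,8,9,10}  ✓accept
'd' @ 6: {1,2,3,4,5,6,7,8,9,10}  ✓accept
final: {1,2,3,4,5,6,7,8,9,10}; accept 1 in set

Answer: ACCEPT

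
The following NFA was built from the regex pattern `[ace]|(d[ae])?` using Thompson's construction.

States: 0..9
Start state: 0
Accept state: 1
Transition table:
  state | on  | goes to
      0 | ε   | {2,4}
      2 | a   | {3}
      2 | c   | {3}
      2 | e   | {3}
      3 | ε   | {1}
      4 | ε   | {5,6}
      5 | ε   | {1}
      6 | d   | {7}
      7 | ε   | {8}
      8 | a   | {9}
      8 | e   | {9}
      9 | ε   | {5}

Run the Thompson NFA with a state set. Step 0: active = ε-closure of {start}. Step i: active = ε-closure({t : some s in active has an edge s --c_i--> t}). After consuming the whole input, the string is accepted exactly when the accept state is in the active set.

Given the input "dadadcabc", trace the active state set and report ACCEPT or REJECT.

S₀ = ε-closure({0}) = {0,1,2,4,5,6}
'd' @ 1: {7,8}
'a' @ 2: {1,5,9}  [accepting]
'd' @ 3: {}  — dead — no transitions
rest 'adcabc' ignored (set empty)
final: {}; accept 1 not in set

Answer: REJECT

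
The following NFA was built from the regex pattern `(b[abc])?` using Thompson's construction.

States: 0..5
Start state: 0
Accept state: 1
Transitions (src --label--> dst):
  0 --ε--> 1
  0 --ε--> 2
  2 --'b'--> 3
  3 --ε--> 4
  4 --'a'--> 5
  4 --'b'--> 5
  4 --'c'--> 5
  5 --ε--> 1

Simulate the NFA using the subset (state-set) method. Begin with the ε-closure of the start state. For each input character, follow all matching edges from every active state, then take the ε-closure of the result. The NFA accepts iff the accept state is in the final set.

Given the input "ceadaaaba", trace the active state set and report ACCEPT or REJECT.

Answer: REJECT

Derivation:
S₀ = ε-closure({0}) = {0,1,2}
'c' @ 1: {}  — dead — no transitions
rest 'eadaaaba' ignored (set empty)
end set {} — state 1 not in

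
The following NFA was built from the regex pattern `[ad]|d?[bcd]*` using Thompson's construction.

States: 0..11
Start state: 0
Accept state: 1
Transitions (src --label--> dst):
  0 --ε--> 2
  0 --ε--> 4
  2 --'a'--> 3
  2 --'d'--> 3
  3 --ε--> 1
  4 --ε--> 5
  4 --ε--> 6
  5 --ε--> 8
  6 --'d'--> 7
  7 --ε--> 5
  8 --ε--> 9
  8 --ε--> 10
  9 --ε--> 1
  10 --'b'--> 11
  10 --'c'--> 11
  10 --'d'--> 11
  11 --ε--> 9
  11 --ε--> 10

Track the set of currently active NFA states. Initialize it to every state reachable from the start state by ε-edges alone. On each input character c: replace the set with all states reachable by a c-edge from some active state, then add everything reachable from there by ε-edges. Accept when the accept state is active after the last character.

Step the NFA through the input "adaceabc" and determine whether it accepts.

start: ε-closure({0}) = {0,1,2,4,5,6,8,9,10}
'a' @ 1: {1,3}  ✓accept
'd' @ 2: {}  — dead — no transitions
rest 'aceabc' ignored (set empty)
after full input: {}  (accept=1 not in)

Answer: REJECT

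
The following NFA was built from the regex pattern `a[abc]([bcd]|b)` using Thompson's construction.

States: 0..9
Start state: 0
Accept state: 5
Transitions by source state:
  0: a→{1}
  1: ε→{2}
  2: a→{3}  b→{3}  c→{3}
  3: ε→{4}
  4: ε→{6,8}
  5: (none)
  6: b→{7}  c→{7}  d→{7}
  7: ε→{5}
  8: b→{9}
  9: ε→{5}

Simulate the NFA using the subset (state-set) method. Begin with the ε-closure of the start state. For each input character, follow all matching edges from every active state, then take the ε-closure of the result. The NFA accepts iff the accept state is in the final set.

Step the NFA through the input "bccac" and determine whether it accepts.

start: ε-closure({0}) = {0}
'b' @ 1: {}  — no active states
rest 'ccac' ignored (set empty)
final: {}; accept 5 not in set

Answer: REJECT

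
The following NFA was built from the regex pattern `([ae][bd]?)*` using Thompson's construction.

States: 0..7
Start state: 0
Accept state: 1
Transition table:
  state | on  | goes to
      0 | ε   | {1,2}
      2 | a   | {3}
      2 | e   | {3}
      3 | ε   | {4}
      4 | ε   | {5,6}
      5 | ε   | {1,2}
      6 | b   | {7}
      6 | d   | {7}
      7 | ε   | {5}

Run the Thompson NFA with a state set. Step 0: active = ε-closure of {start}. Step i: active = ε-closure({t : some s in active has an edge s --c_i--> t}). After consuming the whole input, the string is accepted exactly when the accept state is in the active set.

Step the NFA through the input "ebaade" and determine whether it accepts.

Answer: ACCEPT

Derivation:
S₀ = ε-closure({0}) = {0,1,2}
'e' @ 1: {1,2,3,4,5,6}  ✓accept
'b' @ 2: {1,2,5,7}  ✓accept
'a' @ 3: {1,2,3,4,5,6}  ✓accept
'a' @ 4: {1,2,3,4,5,6}  ✓accept
'd' @ 5: {1,2,5,7}  ✓accept
'e' @ 6: {1,2,3,4,5,6}  ✓accept
after full input: {1,2,3,4,5,6}  (accept=1 in)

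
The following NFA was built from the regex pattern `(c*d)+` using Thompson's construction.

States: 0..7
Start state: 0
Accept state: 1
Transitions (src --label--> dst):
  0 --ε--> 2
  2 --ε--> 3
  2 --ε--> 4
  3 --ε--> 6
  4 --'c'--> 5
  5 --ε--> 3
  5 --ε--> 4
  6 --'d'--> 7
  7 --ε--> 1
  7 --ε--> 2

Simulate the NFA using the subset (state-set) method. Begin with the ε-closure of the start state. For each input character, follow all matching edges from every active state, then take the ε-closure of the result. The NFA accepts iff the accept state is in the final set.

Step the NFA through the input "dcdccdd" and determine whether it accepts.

S₀ = ε-closure({0}) = {0,2,3,4,6}
'd' @ 1: {1,2,3,4,6,7}  ✓accept
'c' @ 2: {3,4,5,6}
'd' @ 3: {1,2,3,4,6,7}  ✓accept
'c' @ 4: {3,4,5,6}
'c' @ 5: {3,4,5,6}
'd' @ 6: {1,2,3,4,6,7}  ✓accept
'd' @ 7: {1,2,3,4,6,7}  ✓accept
after full input: {1,2,3,4,6,7}  (accept=1 in)

Answer: ACCEPT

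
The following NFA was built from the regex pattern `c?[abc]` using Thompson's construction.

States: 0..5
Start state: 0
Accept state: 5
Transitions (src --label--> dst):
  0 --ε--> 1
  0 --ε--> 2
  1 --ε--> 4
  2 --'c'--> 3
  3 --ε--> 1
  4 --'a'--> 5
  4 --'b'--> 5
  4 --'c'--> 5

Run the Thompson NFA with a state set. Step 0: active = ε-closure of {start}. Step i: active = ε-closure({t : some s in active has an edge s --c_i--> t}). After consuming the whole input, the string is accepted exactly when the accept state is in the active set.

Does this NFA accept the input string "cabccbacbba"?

Answer: REJECT

Trace:
S₀ = ε-closure({0}) = {0,1,2,4}
'c' @ 1: {1,3,4,5}  (accept∈set)
'a' @ 2: {5}  (accept∈set)
'b' @ 3: {}  — no active states
rest 'ccbacbba' ignored (set empty)
final: {}; accept 5 not in set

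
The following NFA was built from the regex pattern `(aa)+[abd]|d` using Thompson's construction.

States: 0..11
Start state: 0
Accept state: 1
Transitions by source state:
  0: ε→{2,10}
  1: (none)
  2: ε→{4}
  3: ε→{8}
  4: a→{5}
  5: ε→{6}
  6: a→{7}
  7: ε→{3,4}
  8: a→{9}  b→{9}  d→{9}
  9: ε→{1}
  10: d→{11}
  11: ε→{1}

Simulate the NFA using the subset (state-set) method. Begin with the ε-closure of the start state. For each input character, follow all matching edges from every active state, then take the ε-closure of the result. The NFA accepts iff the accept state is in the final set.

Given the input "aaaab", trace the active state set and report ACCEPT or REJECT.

S₀ = ε-closure({0}) = {0,2,4,10}
'a' @ 1: {5,6}
'a' @ 2: {3,4,7,8}
'a' @ 3: {1,5,6,9}  [accepting]
'a' @ 4: {3,4,7,8}
'b' @ 5: {1,9}  [accepting]
final: {1,9}; accept 1 in set

Answer: ACCEPT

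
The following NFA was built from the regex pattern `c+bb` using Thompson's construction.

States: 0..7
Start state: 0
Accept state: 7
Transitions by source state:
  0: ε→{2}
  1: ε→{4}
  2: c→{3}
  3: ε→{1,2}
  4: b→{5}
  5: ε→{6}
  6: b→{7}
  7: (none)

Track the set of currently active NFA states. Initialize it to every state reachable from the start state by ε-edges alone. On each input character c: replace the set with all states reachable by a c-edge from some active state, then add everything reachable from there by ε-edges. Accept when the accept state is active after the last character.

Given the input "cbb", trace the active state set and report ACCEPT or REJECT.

S₀ = ε-closure({0}) = {0,2}
'c' @ 1: {1,2,3,4}
'b' @ 2: {5,6}
'b' @ 3: {7}  [accepting]
end set {7} — state 7 in

Answer: ACCEPT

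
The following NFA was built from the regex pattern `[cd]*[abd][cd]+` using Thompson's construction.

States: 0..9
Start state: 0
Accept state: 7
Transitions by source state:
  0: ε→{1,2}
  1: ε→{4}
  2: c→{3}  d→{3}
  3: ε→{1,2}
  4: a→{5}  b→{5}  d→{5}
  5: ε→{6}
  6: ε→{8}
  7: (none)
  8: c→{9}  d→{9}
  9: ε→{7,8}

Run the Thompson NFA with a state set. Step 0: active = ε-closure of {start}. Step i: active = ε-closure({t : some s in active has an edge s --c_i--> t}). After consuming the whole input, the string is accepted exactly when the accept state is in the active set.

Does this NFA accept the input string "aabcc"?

Answer: REJECT

Trace:
S₀ = ε-closure({0}) = {0,1,2,4}
'a' @ 1: {5,6,8}
'a' @ 2: {}  — no active states
rest 'bcc' ignored (set empty)
final: {}; accept 7 not in set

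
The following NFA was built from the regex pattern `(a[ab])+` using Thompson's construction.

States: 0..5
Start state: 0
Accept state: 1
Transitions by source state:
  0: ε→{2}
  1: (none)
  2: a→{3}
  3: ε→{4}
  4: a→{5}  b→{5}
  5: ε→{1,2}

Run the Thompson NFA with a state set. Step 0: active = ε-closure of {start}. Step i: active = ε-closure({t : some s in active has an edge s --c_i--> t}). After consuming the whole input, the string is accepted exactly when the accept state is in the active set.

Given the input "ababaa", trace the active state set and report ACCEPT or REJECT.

S₀ = ε-closure({0}) = {0,2}
'a' @ 1: {3,4}
'b' @ 2: {1,2,5}  ✓accept
'a' @ 3: {3,4}
'b' @ 4: {1,2,5}  ✓accept
'a' @ 5: {3,4}
'a' @ 6: {1,2,5}  ✓accept
after full input: {1,2,5}  (accept=1 in)

Answer: ACCEPT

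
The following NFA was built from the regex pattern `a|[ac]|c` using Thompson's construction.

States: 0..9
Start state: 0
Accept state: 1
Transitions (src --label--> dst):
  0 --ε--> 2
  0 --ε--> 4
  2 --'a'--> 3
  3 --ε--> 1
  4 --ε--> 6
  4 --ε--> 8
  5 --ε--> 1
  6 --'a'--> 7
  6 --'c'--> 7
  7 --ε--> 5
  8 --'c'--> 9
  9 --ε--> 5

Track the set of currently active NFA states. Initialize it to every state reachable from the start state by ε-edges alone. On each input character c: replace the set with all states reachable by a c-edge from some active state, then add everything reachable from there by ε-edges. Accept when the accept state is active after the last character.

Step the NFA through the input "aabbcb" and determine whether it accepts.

Answer: REJECT

Trace:
initial (ε-close {0}): {0,2,4,6,8}
'a' @ 1: {1,3,5,7}  ✓accept
'a' @ 2: {}  — state set empty
rest 'bbcb' ignored (set empty)
final: {}; accept 1 not in set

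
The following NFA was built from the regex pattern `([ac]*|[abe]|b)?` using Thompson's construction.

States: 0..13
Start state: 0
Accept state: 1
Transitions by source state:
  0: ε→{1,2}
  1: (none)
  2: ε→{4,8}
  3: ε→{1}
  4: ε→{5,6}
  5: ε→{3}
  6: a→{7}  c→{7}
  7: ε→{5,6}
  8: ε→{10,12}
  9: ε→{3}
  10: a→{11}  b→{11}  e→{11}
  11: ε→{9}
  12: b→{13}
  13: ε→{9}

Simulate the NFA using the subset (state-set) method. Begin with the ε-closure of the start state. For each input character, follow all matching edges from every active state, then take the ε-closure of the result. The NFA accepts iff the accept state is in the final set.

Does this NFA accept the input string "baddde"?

Answer: REJECT

Derivation:
S₀ = ε-closure({0}) = {0,1,2,3,4,5,6,8,10,12}
'b' @ 1: {1,3,9,11,13}  [accepting]
'a' @ 2: {}  — dead — no transitions
rest 'ddde' ignored (set empty)
after full input: {}  (accept=1 not in)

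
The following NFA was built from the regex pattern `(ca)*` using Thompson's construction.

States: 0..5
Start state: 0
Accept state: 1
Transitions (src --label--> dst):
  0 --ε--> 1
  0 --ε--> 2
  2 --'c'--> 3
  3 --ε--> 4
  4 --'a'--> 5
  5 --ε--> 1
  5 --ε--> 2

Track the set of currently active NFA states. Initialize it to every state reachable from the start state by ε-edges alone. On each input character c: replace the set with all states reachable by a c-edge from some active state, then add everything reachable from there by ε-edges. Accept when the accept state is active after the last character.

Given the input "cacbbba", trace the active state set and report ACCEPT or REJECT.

initial (ε-close {0}): {0,1,2}
'c' @ 1: {3,4}
'a' @ 2: {1,2,5}  ✓accept
'c' @ 3: {3,4}
'b' @ 4: {}  — dead — no transitions
rest 'bba' ignored (set empty)
end set {} — state 1 not in

Answer: REJECT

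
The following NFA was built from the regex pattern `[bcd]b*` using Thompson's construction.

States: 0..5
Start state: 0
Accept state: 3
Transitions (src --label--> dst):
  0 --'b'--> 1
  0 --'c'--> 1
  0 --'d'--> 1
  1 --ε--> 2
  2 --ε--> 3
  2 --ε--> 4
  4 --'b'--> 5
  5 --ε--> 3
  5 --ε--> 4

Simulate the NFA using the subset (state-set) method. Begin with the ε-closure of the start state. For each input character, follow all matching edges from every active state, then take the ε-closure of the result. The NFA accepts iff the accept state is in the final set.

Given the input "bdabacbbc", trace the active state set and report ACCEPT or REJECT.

Answer: REJECT

Trace:
initial (ε-close {0}): {0}
'b' @ 1: {1,2,3,4}  [accepting]
'd' @ 2: {}  — dead — no transitions
rest 'abacbbc' ignored (set empty)
after full input: {}  (accept=3 not in)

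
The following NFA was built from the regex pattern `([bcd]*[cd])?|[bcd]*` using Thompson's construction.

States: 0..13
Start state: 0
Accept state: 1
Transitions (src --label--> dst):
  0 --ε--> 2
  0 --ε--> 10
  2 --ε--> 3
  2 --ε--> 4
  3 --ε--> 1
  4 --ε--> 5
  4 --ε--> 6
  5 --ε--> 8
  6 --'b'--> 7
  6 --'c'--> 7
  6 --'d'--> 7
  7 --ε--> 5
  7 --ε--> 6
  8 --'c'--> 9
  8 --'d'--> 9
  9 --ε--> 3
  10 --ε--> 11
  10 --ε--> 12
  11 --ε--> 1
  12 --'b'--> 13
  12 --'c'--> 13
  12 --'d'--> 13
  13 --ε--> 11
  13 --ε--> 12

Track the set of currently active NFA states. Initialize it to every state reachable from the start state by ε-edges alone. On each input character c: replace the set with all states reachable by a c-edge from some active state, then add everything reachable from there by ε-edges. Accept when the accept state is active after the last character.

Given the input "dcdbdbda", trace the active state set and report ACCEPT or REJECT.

initial (ε-close {0}): {0,1,2,3,4,5,6,8,10,11,12}
'd' @ 1: {1,3,5,6,7,8,9,11,12,13}  (accept∈set)
'c' @ 2: {1,3,5,6,7,8,9,11,12,13}  (accept∈set)
'd' @ 3: {1,3,5,6,7,8,9,11,12,13}  (accept∈set)
'b' @ 4: {1,5,6,7,8,11,12,13}  (accept∈set)
'd' @ 5: {1,3,5,6,7,8,9,11,12,13}  (accept∈set)
'b' @ 6: {1,5,6,7,8,11,12,13}  (accept∈set)
'd' @ 7: {1,3,5,6,7,8,9,11,12,13}  (accept∈set)
'a' @ 8: {}  — no active states
end set {} — state 1 not in

Answer: REJECT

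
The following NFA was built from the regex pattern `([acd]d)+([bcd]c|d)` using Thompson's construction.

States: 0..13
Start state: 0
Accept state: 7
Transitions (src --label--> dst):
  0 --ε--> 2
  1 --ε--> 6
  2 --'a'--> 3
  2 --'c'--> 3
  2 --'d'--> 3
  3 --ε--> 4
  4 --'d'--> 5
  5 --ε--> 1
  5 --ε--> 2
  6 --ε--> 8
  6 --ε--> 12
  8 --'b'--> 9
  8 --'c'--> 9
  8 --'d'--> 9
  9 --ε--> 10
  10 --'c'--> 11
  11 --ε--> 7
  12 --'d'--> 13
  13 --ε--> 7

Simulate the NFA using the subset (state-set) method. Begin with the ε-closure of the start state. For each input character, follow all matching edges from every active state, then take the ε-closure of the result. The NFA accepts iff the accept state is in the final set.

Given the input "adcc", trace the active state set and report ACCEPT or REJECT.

start: ε-closure({0}) = {0,2}
'a' @ 1: {3,4}
'd' @ 2: {1,2,5,6,8,12}
'c' @ 3: {3,4,9,10}
'c' @ 4: {7,11}  (accept∈set)
final: {7,11}; accept 7 in set

Answer: ACCEPT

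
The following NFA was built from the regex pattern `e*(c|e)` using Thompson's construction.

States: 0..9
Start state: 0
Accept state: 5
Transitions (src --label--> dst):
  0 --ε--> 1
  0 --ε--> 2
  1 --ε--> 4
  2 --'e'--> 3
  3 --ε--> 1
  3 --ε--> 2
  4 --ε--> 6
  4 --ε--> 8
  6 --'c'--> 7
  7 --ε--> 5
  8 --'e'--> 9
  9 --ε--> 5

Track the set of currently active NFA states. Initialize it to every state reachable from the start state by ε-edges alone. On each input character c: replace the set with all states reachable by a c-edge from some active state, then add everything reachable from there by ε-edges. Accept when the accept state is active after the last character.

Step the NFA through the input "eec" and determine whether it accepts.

Answer: ACCEPT

Trace:
S₀ = ε-closure({0}) = {0,1,2,4,6,8}
'e' @ 1: {1,2,3,4,5,6,8,9}  ✓accept
'e' @ 2: {1,2,3,4,5,6,8,9}  ✓accept
'c' @ 3: {5,7}  ✓accept
after full input: {5,7}  (accept=5 in)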